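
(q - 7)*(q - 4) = q^2 - 11*q + 28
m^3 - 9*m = m*(m - 3)*(m + 3)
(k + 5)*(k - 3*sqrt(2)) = k^2 - 3*sqrt(2)*k + 5*k - 15*sqrt(2)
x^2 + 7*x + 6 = (x + 1)*(x + 6)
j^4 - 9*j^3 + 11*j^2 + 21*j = j*(j - 7)*(j - 3)*(j + 1)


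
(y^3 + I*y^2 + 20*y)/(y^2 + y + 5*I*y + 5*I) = y*(y - 4*I)/(y + 1)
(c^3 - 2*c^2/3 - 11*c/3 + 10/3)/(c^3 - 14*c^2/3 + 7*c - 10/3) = (c + 2)/(c - 2)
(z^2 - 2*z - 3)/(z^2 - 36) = (z^2 - 2*z - 3)/(z^2 - 36)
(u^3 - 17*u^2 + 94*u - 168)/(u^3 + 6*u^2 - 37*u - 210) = (u^2 - 11*u + 28)/(u^2 + 12*u + 35)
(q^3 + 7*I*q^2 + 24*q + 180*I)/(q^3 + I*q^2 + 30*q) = (q + 6*I)/q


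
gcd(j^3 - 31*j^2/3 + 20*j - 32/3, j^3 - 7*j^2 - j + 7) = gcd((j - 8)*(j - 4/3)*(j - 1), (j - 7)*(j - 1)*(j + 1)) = j - 1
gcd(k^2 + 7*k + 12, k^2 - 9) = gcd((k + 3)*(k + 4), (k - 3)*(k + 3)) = k + 3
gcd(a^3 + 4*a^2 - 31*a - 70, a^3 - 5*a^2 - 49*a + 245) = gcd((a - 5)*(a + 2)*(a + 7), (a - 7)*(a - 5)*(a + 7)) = a^2 + 2*a - 35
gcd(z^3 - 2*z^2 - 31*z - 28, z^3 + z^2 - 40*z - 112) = z^2 - 3*z - 28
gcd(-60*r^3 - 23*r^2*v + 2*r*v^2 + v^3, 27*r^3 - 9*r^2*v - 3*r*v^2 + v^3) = 3*r + v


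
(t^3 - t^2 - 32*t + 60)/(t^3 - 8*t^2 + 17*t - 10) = (t + 6)/(t - 1)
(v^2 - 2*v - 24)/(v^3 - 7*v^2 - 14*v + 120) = 1/(v - 5)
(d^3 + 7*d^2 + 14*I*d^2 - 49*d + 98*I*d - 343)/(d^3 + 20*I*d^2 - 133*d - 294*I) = (d + 7)/(d + 6*I)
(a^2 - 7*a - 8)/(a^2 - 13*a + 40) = (a + 1)/(a - 5)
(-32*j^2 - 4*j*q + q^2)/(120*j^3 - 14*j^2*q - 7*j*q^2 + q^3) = (-8*j + q)/(30*j^2 - 11*j*q + q^2)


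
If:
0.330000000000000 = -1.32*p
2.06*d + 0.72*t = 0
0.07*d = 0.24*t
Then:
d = 0.00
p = -0.25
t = 0.00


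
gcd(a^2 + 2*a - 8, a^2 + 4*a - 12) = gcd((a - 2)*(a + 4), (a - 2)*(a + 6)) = a - 2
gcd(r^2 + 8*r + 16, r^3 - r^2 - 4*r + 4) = 1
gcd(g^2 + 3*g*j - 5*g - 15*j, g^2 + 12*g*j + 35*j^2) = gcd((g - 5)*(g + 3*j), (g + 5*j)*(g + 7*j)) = 1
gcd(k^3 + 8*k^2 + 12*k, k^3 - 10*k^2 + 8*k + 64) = k + 2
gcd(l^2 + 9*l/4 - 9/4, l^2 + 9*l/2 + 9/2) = l + 3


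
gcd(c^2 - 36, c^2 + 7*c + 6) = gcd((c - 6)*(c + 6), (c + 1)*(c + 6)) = c + 6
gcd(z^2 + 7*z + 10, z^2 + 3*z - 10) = z + 5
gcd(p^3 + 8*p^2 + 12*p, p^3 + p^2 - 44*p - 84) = p^2 + 8*p + 12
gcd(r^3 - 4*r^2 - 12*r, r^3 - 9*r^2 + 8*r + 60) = r^2 - 4*r - 12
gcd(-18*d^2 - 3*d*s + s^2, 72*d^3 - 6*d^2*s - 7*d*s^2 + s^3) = -18*d^2 - 3*d*s + s^2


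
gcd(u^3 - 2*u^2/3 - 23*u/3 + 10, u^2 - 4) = u - 2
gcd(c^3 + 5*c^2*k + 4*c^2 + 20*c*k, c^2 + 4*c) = c^2 + 4*c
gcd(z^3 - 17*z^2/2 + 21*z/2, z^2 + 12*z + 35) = 1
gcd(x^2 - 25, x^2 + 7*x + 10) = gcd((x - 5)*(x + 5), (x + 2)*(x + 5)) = x + 5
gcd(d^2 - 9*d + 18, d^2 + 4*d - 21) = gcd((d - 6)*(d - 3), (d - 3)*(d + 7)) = d - 3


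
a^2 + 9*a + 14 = (a + 2)*(a + 7)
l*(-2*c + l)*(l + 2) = -2*c*l^2 - 4*c*l + l^3 + 2*l^2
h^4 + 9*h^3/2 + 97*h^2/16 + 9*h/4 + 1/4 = (h + 1/4)^2*(h + 2)^2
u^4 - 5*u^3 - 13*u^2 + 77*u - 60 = (u - 5)*(u - 3)*(u - 1)*(u + 4)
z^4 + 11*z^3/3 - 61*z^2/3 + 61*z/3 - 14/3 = (z - 2)*(z - 1)*(z - 1/3)*(z + 7)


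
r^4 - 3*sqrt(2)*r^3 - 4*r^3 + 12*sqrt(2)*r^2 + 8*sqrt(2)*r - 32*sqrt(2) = (r - 4)*(r - 2*sqrt(2))^2*(r + sqrt(2))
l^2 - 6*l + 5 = (l - 5)*(l - 1)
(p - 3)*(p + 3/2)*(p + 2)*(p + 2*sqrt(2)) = p^4 + p^3/2 + 2*sqrt(2)*p^3 - 15*p^2/2 + sqrt(2)*p^2 - 15*sqrt(2)*p - 9*p - 18*sqrt(2)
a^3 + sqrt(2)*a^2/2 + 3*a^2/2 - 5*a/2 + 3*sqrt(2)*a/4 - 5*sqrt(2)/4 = (a - 1)*(a + 5/2)*(a + sqrt(2)/2)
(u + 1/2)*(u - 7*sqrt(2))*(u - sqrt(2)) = u^3 - 8*sqrt(2)*u^2 + u^2/2 - 4*sqrt(2)*u + 14*u + 7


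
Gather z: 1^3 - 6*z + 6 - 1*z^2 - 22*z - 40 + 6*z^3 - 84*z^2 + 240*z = 6*z^3 - 85*z^2 + 212*z - 33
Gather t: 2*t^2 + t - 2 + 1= 2*t^2 + t - 1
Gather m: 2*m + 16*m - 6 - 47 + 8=18*m - 45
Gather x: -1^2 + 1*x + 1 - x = 0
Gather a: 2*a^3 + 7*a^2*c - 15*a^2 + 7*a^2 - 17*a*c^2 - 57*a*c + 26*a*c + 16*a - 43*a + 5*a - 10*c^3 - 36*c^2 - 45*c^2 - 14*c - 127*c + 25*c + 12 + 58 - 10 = 2*a^3 + a^2*(7*c - 8) + a*(-17*c^2 - 31*c - 22) - 10*c^3 - 81*c^2 - 116*c + 60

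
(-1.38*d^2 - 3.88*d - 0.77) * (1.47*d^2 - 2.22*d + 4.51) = -2.0286*d^4 - 2.64*d^3 + 1.2579*d^2 - 15.7894*d - 3.4727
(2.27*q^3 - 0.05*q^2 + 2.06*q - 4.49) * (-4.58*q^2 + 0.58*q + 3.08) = -10.3966*q^5 + 1.5456*q^4 - 2.4722*q^3 + 21.605*q^2 + 3.7406*q - 13.8292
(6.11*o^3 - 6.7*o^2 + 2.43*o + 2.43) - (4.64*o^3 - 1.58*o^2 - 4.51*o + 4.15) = 1.47*o^3 - 5.12*o^2 + 6.94*o - 1.72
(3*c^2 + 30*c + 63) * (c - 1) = 3*c^3 + 27*c^2 + 33*c - 63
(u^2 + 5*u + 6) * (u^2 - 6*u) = u^4 - u^3 - 24*u^2 - 36*u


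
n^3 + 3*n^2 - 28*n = n*(n - 4)*(n + 7)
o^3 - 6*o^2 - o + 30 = (o - 5)*(o - 3)*(o + 2)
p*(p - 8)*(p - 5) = p^3 - 13*p^2 + 40*p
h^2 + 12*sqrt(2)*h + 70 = (h + 5*sqrt(2))*(h + 7*sqrt(2))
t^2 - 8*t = t*(t - 8)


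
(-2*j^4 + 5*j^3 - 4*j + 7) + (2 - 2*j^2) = -2*j^4 + 5*j^3 - 2*j^2 - 4*j + 9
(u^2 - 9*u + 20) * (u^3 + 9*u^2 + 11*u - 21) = u^5 - 50*u^3 + 60*u^2 + 409*u - 420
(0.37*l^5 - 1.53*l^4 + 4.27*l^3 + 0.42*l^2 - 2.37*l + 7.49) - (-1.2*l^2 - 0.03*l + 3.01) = 0.37*l^5 - 1.53*l^4 + 4.27*l^3 + 1.62*l^2 - 2.34*l + 4.48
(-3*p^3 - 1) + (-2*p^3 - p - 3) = -5*p^3 - p - 4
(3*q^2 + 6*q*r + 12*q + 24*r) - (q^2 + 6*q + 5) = 2*q^2 + 6*q*r + 6*q + 24*r - 5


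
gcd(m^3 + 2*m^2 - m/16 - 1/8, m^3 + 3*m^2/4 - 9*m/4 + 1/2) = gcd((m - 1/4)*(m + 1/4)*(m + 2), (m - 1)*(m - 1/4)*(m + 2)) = m^2 + 7*m/4 - 1/2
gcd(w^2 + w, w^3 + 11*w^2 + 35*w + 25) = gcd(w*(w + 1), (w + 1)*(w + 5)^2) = w + 1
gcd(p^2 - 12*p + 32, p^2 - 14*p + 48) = p - 8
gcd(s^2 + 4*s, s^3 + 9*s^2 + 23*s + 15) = 1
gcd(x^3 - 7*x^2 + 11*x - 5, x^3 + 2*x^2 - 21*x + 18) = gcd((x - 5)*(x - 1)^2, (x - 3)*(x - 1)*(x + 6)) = x - 1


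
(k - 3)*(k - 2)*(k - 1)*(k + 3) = k^4 - 3*k^3 - 7*k^2 + 27*k - 18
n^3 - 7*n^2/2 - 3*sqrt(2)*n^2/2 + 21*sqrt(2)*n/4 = n*(n - 7/2)*(n - 3*sqrt(2)/2)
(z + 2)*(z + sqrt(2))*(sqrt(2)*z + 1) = sqrt(2)*z^3 + 2*sqrt(2)*z^2 + 3*z^2 + sqrt(2)*z + 6*z + 2*sqrt(2)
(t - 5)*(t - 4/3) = t^2 - 19*t/3 + 20/3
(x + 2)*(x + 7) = x^2 + 9*x + 14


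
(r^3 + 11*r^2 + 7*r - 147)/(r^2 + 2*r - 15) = (r^2 + 14*r + 49)/(r + 5)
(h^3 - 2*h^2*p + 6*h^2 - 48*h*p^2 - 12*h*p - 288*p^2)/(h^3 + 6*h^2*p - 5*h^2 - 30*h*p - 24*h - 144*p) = (h^2 - 8*h*p + 6*h - 48*p)/(h^2 - 5*h - 24)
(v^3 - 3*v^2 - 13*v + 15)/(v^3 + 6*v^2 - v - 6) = (v^2 - 2*v - 15)/(v^2 + 7*v + 6)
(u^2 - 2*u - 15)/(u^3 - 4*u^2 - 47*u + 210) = (u + 3)/(u^2 + u - 42)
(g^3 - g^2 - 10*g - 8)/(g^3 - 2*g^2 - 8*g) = (g + 1)/g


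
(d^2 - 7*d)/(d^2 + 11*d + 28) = d*(d - 7)/(d^2 + 11*d + 28)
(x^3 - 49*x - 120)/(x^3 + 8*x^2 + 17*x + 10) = (x^2 - 5*x - 24)/(x^2 + 3*x + 2)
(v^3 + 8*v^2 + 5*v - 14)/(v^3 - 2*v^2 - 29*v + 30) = (v^2 + 9*v + 14)/(v^2 - v - 30)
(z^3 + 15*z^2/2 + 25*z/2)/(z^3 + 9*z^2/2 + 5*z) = (z + 5)/(z + 2)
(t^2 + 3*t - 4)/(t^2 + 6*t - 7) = (t + 4)/(t + 7)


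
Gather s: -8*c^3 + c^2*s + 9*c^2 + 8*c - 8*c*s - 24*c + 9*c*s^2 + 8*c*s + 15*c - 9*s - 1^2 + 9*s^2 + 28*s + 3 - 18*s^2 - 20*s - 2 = -8*c^3 + 9*c^2 - c + s^2*(9*c - 9) + s*(c^2 - 1)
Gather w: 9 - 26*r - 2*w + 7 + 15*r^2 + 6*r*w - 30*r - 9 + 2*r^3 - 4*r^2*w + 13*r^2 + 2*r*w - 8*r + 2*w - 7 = 2*r^3 + 28*r^2 - 64*r + w*(-4*r^2 + 8*r)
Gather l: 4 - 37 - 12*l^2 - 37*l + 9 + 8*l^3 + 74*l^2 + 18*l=8*l^3 + 62*l^2 - 19*l - 24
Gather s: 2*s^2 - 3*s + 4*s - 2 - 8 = 2*s^2 + s - 10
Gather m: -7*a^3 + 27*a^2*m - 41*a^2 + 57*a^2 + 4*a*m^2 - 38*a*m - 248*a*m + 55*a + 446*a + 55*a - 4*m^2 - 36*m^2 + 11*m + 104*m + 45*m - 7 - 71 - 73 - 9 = -7*a^3 + 16*a^2 + 556*a + m^2*(4*a - 40) + m*(27*a^2 - 286*a + 160) - 160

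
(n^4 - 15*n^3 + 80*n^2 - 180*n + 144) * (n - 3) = n^5 - 18*n^4 + 125*n^3 - 420*n^2 + 684*n - 432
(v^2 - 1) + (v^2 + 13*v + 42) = 2*v^2 + 13*v + 41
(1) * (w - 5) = w - 5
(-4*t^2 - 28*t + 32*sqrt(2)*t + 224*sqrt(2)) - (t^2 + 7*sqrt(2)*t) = -5*t^2 - 28*t + 25*sqrt(2)*t + 224*sqrt(2)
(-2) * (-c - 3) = 2*c + 6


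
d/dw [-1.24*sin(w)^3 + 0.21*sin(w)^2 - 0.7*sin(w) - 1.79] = (-3.72*sin(w)^2 + 0.42*sin(w) - 0.7)*cos(w)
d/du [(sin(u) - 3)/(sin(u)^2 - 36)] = (6*sin(u) + cos(u)^2 - 37)*cos(u)/(sin(u)^2 - 36)^2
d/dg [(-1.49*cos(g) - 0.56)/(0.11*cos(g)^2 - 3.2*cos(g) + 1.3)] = (-0.1639*cos(g)^2 - 0.1232*cos(g) + 3.729)*sin(g)/(0.0121*cos(g)^4 - 0.704*cos(g)^3 + 10.526*cos(g)^2 - 8.32*cos(g) + 1.69)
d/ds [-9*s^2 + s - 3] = 1 - 18*s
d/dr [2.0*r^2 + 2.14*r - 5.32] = 4.0*r + 2.14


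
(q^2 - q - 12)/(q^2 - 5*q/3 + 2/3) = 3*(q^2 - q - 12)/(3*q^2 - 5*q + 2)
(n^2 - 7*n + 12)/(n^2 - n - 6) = (n - 4)/(n + 2)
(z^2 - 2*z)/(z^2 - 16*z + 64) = z*(z - 2)/(z^2 - 16*z + 64)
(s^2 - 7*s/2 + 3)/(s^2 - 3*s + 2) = (s - 3/2)/(s - 1)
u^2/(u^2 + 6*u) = u/(u + 6)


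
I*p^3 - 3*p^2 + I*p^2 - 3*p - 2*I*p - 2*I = (p + I)*(p + 2*I)*(I*p + I)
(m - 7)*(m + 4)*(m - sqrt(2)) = m^3 - 3*m^2 - sqrt(2)*m^2 - 28*m + 3*sqrt(2)*m + 28*sqrt(2)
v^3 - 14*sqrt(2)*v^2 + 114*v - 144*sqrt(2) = (v - 8*sqrt(2))*(v - 3*sqrt(2))^2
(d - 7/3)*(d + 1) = d^2 - 4*d/3 - 7/3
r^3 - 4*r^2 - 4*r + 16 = (r - 4)*(r - 2)*(r + 2)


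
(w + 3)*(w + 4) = w^2 + 7*w + 12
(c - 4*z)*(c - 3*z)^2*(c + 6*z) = c^4 - 4*c^3*z - 27*c^2*z^2 + 162*c*z^3 - 216*z^4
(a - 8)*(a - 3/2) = a^2 - 19*a/2 + 12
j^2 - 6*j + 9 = (j - 3)^2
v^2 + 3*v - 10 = (v - 2)*(v + 5)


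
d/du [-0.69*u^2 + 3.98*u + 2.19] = 3.98 - 1.38*u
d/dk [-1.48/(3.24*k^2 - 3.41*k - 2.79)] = (9.5904*k - 5.0468)/(-3.24*k^2 + 3.41*k + 2.79)^2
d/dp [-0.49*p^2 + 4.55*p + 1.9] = 4.55 - 0.98*p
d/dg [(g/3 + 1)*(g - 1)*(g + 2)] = g^2 + 8*g/3 + 1/3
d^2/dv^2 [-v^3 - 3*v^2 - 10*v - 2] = -6*v - 6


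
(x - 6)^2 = x^2 - 12*x + 36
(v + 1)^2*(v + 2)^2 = v^4 + 6*v^3 + 13*v^2 + 12*v + 4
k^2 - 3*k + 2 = (k - 2)*(k - 1)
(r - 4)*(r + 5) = r^2 + r - 20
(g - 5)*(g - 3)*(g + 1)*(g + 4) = g^4 - 3*g^3 - 21*g^2 + 43*g + 60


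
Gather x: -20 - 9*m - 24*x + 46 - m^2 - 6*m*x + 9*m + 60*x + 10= -m^2 + x*(36 - 6*m) + 36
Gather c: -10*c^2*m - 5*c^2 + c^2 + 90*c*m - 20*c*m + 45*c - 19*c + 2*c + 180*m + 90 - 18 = c^2*(-10*m - 4) + c*(70*m + 28) + 180*m + 72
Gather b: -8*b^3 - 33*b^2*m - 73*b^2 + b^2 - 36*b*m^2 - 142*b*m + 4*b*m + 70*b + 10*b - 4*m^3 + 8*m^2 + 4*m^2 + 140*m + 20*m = -8*b^3 + b^2*(-33*m - 72) + b*(-36*m^2 - 138*m + 80) - 4*m^3 + 12*m^2 + 160*m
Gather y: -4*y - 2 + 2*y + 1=-2*y - 1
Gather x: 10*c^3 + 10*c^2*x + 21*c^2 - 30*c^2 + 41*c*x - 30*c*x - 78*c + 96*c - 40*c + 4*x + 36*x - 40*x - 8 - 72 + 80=10*c^3 - 9*c^2 - 22*c + x*(10*c^2 + 11*c)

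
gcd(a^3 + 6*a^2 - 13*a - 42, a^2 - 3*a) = a - 3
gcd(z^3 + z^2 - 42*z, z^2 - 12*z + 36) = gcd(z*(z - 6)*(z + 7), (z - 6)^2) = z - 6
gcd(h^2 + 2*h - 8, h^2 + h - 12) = h + 4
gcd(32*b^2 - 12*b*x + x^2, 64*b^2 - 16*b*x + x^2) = -8*b + x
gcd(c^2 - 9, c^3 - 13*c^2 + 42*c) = 1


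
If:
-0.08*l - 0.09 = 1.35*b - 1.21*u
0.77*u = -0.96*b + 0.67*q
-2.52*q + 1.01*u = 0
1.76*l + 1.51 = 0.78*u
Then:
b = -0.01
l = -0.85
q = 0.00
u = 0.01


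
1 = 1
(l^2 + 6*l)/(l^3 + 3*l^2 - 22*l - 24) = l/(l^2 - 3*l - 4)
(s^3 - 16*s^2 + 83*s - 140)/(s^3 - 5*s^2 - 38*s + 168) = (s - 5)/(s + 6)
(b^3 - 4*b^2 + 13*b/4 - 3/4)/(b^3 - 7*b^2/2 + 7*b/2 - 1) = (2*b^2 - 7*b + 3)/(2*(b^2 - 3*b + 2))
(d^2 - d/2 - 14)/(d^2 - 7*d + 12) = (d + 7/2)/(d - 3)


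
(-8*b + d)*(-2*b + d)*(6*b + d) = 96*b^3 - 44*b^2*d - 4*b*d^2 + d^3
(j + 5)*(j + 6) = j^2 + 11*j + 30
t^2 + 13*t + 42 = (t + 6)*(t + 7)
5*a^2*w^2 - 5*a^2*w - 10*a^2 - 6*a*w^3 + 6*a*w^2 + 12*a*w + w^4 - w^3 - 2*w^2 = (-5*a + w)*(-a + w)*(w - 2)*(w + 1)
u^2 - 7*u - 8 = (u - 8)*(u + 1)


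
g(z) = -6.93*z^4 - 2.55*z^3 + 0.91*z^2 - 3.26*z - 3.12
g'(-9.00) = 19568.59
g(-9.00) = -43508.85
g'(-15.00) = 91803.19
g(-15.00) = -341974.47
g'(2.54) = -502.24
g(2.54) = -335.76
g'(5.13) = -3937.61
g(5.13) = -5139.73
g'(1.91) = -220.84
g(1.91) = -116.02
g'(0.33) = -4.49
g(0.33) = -4.27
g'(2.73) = -619.31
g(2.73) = -442.05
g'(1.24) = -65.62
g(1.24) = -27.01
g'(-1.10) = 22.38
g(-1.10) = -5.19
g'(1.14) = -52.20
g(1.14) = -21.14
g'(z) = -27.72*z^3 - 7.65*z^2 + 1.82*z - 3.26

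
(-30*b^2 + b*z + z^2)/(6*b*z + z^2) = (-5*b + z)/z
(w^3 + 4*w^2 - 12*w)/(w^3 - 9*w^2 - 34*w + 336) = w*(w - 2)/(w^2 - 15*w + 56)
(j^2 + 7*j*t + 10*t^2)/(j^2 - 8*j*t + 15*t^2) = (j^2 + 7*j*t + 10*t^2)/(j^2 - 8*j*t + 15*t^2)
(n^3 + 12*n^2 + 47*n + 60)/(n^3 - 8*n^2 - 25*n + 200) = (n^2 + 7*n + 12)/(n^2 - 13*n + 40)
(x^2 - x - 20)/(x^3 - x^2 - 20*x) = 1/x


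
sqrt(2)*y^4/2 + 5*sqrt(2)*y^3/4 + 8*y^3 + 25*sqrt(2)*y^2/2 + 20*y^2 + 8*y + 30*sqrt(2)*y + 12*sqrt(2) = (y + 1/2)*(y + 2*sqrt(2))*(y + 6*sqrt(2))*(sqrt(2)*y/2 + sqrt(2))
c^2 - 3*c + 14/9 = (c - 7/3)*(c - 2/3)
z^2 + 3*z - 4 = (z - 1)*(z + 4)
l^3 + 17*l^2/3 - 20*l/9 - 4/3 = (l - 2/3)*(l + 1/3)*(l + 6)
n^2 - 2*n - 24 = (n - 6)*(n + 4)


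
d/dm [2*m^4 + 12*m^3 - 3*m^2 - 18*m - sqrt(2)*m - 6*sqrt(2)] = 8*m^3 + 36*m^2 - 6*m - 18 - sqrt(2)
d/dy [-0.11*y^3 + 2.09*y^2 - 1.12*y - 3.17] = -0.33*y^2 + 4.18*y - 1.12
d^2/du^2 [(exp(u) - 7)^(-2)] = (4*exp(u) + 14)*exp(u)/(exp(u) - 7)^4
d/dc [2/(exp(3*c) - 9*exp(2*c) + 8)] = 6*(6 - exp(c))*exp(2*c)/(exp(3*c) - 9*exp(2*c) + 8)^2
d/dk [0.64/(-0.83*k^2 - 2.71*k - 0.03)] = (1.0624*k + 1.7344)/(0.83*k^2 + 2.71*k + 0.03)^2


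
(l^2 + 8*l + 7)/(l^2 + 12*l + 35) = (l + 1)/(l + 5)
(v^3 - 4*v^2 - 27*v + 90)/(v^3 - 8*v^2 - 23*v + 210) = (v - 3)/(v - 7)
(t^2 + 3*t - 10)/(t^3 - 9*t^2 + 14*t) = (t + 5)/(t*(t - 7))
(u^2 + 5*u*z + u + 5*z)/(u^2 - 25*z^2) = (-u - 1)/(-u + 5*z)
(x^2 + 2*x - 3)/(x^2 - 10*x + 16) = (x^2 + 2*x - 3)/(x^2 - 10*x + 16)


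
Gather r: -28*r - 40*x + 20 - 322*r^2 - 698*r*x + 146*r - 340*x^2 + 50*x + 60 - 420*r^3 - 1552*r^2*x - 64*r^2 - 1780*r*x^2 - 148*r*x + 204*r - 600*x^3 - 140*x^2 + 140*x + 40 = -420*r^3 + r^2*(-1552*x - 386) + r*(-1780*x^2 - 846*x + 322) - 600*x^3 - 480*x^2 + 150*x + 120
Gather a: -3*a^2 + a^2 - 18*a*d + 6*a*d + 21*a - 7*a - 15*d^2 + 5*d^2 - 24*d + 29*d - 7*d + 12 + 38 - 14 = -2*a^2 + a*(14 - 12*d) - 10*d^2 - 2*d + 36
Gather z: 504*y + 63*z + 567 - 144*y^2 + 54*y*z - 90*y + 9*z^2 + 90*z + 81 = -144*y^2 + 414*y + 9*z^2 + z*(54*y + 153) + 648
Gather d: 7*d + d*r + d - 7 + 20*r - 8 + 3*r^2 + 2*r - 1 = d*(r + 8) + 3*r^2 + 22*r - 16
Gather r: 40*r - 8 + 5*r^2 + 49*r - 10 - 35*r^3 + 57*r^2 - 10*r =-35*r^3 + 62*r^2 + 79*r - 18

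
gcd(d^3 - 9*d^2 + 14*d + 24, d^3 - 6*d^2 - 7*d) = d + 1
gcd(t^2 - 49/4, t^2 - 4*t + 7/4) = t - 7/2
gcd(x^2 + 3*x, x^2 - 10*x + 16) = 1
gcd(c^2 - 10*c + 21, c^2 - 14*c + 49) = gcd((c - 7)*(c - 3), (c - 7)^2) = c - 7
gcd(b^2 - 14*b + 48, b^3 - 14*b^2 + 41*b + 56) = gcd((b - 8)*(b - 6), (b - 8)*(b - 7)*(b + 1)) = b - 8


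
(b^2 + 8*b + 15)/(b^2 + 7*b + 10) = (b + 3)/(b + 2)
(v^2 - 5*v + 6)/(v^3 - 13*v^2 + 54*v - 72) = (v - 2)/(v^2 - 10*v + 24)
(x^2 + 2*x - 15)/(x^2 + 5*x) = (x - 3)/x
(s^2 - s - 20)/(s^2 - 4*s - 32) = (s - 5)/(s - 8)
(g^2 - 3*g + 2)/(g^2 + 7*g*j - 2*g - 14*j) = (g - 1)/(g + 7*j)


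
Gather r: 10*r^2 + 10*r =10*r^2 + 10*r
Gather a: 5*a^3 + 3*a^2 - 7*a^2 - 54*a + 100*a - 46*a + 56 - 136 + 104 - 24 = 5*a^3 - 4*a^2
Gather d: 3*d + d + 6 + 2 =4*d + 8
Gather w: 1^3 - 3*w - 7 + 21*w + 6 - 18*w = 0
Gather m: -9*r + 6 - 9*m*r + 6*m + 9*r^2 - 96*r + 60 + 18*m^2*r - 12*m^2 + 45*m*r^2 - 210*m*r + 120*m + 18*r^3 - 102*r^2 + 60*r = m^2*(18*r - 12) + m*(45*r^2 - 219*r + 126) + 18*r^3 - 93*r^2 - 45*r + 66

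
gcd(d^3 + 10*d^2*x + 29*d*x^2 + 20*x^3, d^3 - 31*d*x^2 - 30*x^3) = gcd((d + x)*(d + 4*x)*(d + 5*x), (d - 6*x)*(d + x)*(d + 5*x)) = d^2 + 6*d*x + 5*x^2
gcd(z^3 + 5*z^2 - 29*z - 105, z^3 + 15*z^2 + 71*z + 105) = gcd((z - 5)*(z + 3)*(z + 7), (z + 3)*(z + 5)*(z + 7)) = z^2 + 10*z + 21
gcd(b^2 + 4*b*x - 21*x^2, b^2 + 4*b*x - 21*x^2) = -b^2 - 4*b*x + 21*x^2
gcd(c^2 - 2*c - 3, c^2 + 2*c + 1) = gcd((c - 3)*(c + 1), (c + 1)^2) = c + 1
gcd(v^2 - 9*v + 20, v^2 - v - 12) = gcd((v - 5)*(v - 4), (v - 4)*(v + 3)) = v - 4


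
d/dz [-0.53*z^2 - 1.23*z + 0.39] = -1.06*z - 1.23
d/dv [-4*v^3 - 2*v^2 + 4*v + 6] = -12*v^2 - 4*v + 4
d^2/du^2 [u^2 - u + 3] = 2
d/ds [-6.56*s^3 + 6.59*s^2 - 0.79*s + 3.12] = -19.68*s^2 + 13.18*s - 0.79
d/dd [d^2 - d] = 2*d - 1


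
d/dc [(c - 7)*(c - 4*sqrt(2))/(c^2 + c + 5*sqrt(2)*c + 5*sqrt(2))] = (-(c - 7)*(c - 4*sqrt(2))*(2*c + 1 + 5*sqrt(2)) + (2*c - 7 - 4*sqrt(2))*(c^2 + c + 5*sqrt(2)*c + 5*sqrt(2)))/(c^2 + c + 5*sqrt(2)*c + 5*sqrt(2))^2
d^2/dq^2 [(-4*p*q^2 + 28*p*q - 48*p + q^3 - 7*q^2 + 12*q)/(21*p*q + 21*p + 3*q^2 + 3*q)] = 2*((-4*p + 3*q - 7)*(7*p*q + 7*p + q^2 + q)^2 - (7*p + 2*q + 1)^2*(4*p*q^2 - 28*p*q + 48*p - q^3 + 7*q^2 - 12*q) + (7*p*q + 7*p + q^2 + q)*(4*p*q^2 - 28*p*q + 48*p - q^3 + 7*q^2 - 12*q - (7*p + 2*q + 1)*(-8*p*q + 28*p + 3*q^2 - 14*q + 12)))/(3*(7*p*q + 7*p + q^2 + q)^3)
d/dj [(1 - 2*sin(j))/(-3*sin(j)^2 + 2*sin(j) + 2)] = 6*(sin(j) + cos(j)^2 - 2)*cos(j)/(3*sin(j)^2 - 2*sin(j) - 2)^2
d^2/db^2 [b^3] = 6*b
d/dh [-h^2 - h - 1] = -2*h - 1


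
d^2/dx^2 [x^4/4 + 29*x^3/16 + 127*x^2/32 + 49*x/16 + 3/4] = 3*x^2 + 87*x/8 + 127/16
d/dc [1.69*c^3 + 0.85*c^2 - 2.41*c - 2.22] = 5.07*c^2 + 1.7*c - 2.41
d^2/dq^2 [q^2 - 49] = 2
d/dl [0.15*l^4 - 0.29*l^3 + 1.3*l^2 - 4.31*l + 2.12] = 0.6*l^3 - 0.87*l^2 + 2.6*l - 4.31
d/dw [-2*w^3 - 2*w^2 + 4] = 2*w*(-3*w - 2)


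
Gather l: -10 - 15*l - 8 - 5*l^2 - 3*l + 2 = -5*l^2 - 18*l - 16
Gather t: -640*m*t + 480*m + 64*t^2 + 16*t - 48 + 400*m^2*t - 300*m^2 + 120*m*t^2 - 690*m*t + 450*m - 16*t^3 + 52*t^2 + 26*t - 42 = -300*m^2 + 930*m - 16*t^3 + t^2*(120*m + 116) + t*(400*m^2 - 1330*m + 42) - 90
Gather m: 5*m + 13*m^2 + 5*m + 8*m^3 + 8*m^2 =8*m^3 + 21*m^2 + 10*m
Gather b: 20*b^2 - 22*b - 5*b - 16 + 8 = 20*b^2 - 27*b - 8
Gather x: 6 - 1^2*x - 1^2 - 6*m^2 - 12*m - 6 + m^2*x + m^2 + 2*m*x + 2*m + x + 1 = -5*m^2 - 10*m + x*(m^2 + 2*m)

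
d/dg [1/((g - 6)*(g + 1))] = (5 - 2*g)/(g^4 - 10*g^3 + 13*g^2 + 60*g + 36)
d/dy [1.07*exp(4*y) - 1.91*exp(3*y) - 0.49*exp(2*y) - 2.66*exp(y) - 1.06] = (4.28*exp(3*y) - 5.73*exp(2*y) - 0.98*exp(y) - 2.66)*exp(y)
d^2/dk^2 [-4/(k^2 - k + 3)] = 8*(k^2 - k - (2*k - 1)^2 + 3)/(k^2 - k + 3)^3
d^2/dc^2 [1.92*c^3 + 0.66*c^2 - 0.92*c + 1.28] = 11.52*c + 1.32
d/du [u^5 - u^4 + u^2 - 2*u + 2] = 5*u^4 - 4*u^3 + 2*u - 2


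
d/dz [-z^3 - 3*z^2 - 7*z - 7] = -3*z^2 - 6*z - 7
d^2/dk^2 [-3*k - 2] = 0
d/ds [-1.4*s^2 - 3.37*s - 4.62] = -2.8*s - 3.37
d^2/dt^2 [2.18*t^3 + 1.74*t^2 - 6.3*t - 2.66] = 13.08*t + 3.48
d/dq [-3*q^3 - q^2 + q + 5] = -9*q^2 - 2*q + 1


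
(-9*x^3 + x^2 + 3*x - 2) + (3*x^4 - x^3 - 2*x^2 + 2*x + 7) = 3*x^4 - 10*x^3 - x^2 + 5*x + 5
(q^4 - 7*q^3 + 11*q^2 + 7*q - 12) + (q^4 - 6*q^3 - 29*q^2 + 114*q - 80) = 2*q^4 - 13*q^3 - 18*q^2 + 121*q - 92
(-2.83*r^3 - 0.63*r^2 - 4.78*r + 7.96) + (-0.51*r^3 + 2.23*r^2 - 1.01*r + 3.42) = -3.34*r^3 + 1.6*r^2 - 5.79*r + 11.38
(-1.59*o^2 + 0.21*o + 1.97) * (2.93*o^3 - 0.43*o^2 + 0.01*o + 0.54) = -4.6587*o^5 + 1.299*o^4 + 5.6659*o^3 - 1.7036*o^2 + 0.1331*o + 1.0638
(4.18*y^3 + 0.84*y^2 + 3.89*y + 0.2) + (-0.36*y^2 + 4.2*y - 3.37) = 4.18*y^3 + 0.48*y^2 + 8.09*y - 3.17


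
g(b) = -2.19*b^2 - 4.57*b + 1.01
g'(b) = -4.38*b - 4.57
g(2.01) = -17.02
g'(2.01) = -13.37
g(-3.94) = -14.98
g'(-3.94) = 12.69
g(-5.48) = -39.71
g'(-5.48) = 19.43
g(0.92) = -5.05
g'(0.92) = -8.60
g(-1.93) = 1.67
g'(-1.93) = 3.88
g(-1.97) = 1.51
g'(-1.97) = 4.06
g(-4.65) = -25.09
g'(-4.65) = 15.80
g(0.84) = -4.37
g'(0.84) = -8.25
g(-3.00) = -4.99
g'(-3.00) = 8.57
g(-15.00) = -423.19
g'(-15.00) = 61.13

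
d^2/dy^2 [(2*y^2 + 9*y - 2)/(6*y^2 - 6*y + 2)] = (99*y^3 - 72*y^2 - 27*y + 17)/(27*y^6 - 81*y^5 + 108*y^4 - 81*y^3 + 36*y^2 - 9*y + 1)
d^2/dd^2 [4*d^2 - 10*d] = 8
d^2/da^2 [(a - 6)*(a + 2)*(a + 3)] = 6*a - 2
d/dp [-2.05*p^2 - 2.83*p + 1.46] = -4.1*p - 2.83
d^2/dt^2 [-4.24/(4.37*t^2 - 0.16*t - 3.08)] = (-161.941712*t^2 + 5.929216*t + 4.24*(8.74*t - 0.16)*(17.48*t - 0.32) + 114.137408)/(-4.37*t^2 + 0.16*t + 3.08)^3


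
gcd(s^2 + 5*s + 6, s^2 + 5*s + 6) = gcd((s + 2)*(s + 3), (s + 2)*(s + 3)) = s^2 + 5*s + 6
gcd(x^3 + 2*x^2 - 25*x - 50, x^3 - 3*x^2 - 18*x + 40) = x - 5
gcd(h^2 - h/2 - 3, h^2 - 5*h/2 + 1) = h - 2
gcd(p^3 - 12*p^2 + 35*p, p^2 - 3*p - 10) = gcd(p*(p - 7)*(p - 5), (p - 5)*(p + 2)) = p - 5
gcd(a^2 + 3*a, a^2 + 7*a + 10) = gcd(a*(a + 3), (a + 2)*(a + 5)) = 1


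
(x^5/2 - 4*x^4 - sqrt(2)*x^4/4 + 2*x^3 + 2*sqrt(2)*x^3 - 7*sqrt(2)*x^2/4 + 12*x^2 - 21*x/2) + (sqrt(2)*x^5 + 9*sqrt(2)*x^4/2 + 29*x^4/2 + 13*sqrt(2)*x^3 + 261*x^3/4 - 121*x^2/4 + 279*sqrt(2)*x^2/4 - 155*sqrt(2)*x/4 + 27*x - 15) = x^5/2 + sqrt(2)*x^5 + 17*sqrt(2)*x^4/4 + 21*x^4/2 + 15*sqrt(2)*x^3 + 269*x^3/4 - 73*x^2/4 + 68*sqrt(2)*x^2 - 155*sqrt(2)*x/4 + 33*x/2 - 15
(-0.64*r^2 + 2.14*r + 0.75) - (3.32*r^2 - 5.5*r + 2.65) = -3.96*r^2 + 7.64*r - 1.9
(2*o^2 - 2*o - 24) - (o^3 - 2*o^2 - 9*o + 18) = -o^3 + 4*o^2 + 7*o - 42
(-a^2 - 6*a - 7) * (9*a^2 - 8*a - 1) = -9*a^4 - 46*a^3 - 14*a^2 + 62*a + 7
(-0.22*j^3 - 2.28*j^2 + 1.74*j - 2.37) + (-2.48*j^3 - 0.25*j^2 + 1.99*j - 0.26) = -2.7*j^3 - 2.53*j^2 + 3.73*j - 2.63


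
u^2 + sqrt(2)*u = u*(u + sqrt(2))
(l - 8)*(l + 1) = l^2 - 7*l - 8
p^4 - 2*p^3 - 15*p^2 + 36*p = p*(p - 3)^2*(p + 4)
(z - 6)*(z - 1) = z^2 - 7*z + 6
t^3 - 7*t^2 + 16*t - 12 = (t - 3)*(t - 2)^2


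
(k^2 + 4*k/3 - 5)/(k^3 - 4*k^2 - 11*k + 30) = (k - 5/3)/(k^2 - 7*k + 10)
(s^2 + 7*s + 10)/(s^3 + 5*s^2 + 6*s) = (s + 5)/(s*(s + 3))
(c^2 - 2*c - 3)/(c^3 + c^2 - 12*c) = (c + 1)/(c*(c + 4))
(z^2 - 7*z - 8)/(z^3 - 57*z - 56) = 1/(z + 7)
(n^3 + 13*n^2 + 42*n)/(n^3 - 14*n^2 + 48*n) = (n^2 + 13*n + 42)/(n^2 - 14*n + 48)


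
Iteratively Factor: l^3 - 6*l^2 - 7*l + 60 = (l - 4)*(l^2 - 2*l - 15) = (l - 4)*(l + 3)*(l - 5)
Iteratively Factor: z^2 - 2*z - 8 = (z - 4)*(z + 2)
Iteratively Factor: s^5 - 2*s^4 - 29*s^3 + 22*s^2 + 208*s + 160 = (s - 4)*(s^4 + 2*s^3 - 21*s^2 - 62*s - 40) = (s - 4)*(s + 1)*(s^3 + s^2 - 22*s - 40) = (s - 4)*(s + 1)*(s + 4)*(s^2 - 3*s - 10) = (s - 5)*(s - 4)*(s + 1)*(s + 4)*(s + 2)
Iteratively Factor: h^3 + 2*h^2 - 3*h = (h + 3)*(h^2 - h) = h*(h + 3)*(h - 1)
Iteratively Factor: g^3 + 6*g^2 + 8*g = (g + 2)*(g^2 + 4*g) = (g + 2)*(g + 4)*(g)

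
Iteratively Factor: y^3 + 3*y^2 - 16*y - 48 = (y + 3)*(y^2 - 16) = (y + 3)*(y + 4)*(y - 4)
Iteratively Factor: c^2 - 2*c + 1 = (c - 1)*(c - 1)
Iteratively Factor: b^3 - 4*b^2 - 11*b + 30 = (b + 3)*(b^2 - 7*b + 10) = (b - 2)*(b + 3)*(b - 5)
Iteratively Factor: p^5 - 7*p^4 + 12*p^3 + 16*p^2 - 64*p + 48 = (p - 2)*(p^4 - 5*p^3 + 2*p^2 + 20*p - 24) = (p - 2)^2*(p^3 - 3*p^2 - 4*p + 12) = (p - 2)^3*(p^2 - p - 6) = (p - 2)^3*(p + 2)*(p - 3)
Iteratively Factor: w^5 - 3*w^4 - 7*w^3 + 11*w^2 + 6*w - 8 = (w - 4)*(w^4 + w^3 - 3*w^2 - w + 2) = (w - 4)*(w + 2)*(w^3 - w^2 - w + 1) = (w - 4)*(w - 1)*(w + 2)*(w^2 - 1) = (w - 4)*(w - 1)*(w + 1)*(w + 2)*(w - 1)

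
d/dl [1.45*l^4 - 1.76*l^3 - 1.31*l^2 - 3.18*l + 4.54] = 5.8*l^3 - 5.28*l^2 - 2.62*l - 3.18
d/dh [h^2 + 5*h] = 2*h + 5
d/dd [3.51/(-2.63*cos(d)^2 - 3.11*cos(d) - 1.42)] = -(18.4626*cos(d) + 10.9161)*sin(d)/(2.63*cos(d)^2 + 3.11*cos(d) + 1.42)^2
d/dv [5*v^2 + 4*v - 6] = 10*v + 4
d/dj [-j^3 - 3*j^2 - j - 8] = -3*j^2 - 6*j - 1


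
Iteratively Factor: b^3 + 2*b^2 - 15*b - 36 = (b + 3)*(b^2 - b - 12) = (b + 3)^2*(b - 4)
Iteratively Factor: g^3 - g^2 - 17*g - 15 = (g - 5)*(g^2 + 4*g + 3) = (g - 5)*(g + 3)*(g + 1)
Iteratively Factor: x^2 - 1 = (x + 1)*(x - 1)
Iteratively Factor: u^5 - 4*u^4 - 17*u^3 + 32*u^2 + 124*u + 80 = (u + 1)*(u^4 - 5*u^3 - 12*u^2 + 44*u + 80) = (u - 4)*(u + 1)*(u^3 - u^2 - 16*u - 20) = (u - 4)*(u + 1)*(u + 2)*(u^2 - 3*u - 10) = (u - 4)*(u + 1)*(u + 2)^2*(u - 5)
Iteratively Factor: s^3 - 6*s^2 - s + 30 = (s - 3)*(s^2 - 3*s - 10) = (s - 5)*(s - 3)*(s + 2)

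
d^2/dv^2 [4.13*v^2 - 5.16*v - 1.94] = 8.26000000000000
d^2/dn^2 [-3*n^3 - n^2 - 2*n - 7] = -18*n - 2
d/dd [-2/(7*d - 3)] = 14/(7*d - 3)^2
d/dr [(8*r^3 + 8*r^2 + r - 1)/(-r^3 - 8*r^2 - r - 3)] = (-56*r^4 - 14*r^3 - 75*r^2 - 64*r - 4)/(r^6 + 16*r^5 + 66*r^4 + 22*r^3 + 49*r^2 + 6*r + 9)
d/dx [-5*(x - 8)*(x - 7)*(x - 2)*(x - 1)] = -20*x^3 + 270*x^2 - 1030*x + 990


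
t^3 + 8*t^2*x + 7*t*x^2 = t*(t + x)*(t + 7*x)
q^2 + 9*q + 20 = (q + 4)*(q + 5)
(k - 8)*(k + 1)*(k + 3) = k^3 - 4*k^2 - 29*k - 24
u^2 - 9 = (u - 3)*(u + 3)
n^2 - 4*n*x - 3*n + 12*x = (n - 3)*(n - 4*x)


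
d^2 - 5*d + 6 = (d - 3)*(d - 2)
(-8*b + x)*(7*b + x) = -56*b^2 - b*x + x^2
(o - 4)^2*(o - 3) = o^3 - 11*o^2 + 40*o - 48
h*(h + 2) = h^2 + 2*h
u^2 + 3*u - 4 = (u - 1)*(u + 4)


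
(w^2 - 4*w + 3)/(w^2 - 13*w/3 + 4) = 3*(w - 1)/(3*w - 4)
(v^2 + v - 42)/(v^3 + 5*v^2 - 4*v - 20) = (v^2 + v - 42)/(v^3 + 5*v^2 - 4*v - 20)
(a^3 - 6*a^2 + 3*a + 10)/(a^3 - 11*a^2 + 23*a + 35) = (a - 2)/(a - 7)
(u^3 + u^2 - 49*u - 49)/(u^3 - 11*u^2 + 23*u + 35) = (u + 7)/(u - 5)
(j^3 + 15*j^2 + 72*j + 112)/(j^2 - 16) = (j^2 + 11*j + 28)/(j - 4)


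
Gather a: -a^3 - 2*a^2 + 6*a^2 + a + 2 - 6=-a^3 + 4*a^2 + a - 4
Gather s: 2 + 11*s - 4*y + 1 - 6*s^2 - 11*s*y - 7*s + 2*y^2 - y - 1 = -6*s^2 + s*(4 - 11*y) + 2*y^2 - 5*y + 2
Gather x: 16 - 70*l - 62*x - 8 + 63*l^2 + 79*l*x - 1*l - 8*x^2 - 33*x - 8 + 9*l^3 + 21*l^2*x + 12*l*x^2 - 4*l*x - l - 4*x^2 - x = 9*l^3 + 63*l^2 - 72*l + x^2*(12*l - 12) + x*(21*l^2 + 75*l - 96)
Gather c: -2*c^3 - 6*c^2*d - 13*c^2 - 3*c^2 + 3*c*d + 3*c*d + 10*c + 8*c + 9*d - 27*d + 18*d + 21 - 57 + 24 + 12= -2*c^3 + c^2*(-6*d - 16) + c*(6*d + 18)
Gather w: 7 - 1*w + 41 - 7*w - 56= -8*w - 8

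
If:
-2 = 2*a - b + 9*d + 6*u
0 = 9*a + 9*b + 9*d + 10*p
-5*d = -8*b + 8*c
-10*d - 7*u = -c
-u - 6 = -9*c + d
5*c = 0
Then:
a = 3/8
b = 35/4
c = 0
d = 14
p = -333/16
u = -20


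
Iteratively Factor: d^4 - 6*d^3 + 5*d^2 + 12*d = (d)*(d^3 - 6*d^2 + 5*d + 12) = d*(d - 4)*(d^2 - 2*d - 3) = d*(d - 4)*(d - 3)*(d + 1)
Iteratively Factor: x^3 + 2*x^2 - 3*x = (x)*(x^2 + 2*x - 3) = x*(x - 1)*(x + 3)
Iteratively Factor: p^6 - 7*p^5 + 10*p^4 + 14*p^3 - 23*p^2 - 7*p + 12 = (p - 3)*(p^5 - 4*p^4 - 2*p^3 + 8*p^2 + p - 4) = (p - 3)*(p - 1)*(p^4 - 3*p^3 - 5*p^2 + 3*p + 4) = (p - 3)*(p - 1)*(p + 1)*(p^3 - 4*p^2 - p + 4) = (p - 3)*(p - 1)*(p + 1)^2*(p^2 - 5*p + 4) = (p - 4)*(p - 3)*(p - 1)*(p + 1)^2*(p - 1)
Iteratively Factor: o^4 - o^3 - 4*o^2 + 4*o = (o + 2)*(o^3 - 3*o^2 + 2*o) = (o - 2)*(o + 2)*(o^2 - o) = o*(o - 2)*(o + 2)*(o - 1)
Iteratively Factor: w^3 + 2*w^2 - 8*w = (w)*(w^2 + 2*w - 8) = w*(w + 4)*(w - 2)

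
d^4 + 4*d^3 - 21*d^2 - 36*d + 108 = (d - 3)*(d - 2)*(d + 3)*(d + 6)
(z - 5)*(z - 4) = z^2 - 9*z + 20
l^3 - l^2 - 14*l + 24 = (l - 3)*(l - 2)*(l + 4)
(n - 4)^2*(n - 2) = n^3 - 10*n^2 + 32*n - 32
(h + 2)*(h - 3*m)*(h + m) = h^3 - 2*h^2*m + 2*h^2 - 3*h*m^2 - 4*h*m - 6*m^2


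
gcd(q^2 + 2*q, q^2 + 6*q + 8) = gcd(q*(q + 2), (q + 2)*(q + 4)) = q + 2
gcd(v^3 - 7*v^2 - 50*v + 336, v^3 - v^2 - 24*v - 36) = v - 6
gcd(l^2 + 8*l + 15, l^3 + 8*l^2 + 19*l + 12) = l + 3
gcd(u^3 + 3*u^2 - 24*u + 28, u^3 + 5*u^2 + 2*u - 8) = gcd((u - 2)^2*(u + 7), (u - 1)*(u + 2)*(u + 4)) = 1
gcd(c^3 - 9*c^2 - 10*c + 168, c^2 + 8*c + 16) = c + 4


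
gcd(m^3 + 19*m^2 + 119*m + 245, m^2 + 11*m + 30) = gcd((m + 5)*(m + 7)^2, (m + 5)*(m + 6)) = m + 5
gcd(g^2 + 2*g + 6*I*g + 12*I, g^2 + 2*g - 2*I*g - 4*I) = g + 2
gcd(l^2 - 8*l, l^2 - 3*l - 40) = l - 8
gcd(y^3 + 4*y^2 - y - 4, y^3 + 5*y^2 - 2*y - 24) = y + 4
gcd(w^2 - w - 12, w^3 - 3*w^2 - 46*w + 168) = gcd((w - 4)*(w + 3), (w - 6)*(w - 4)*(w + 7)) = w - 4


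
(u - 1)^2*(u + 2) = u^3 - 3*u + 2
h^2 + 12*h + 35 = (h + 5)*(h + 7)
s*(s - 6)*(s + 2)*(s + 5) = s^4 + s^3 - 32*s^2 - 60*s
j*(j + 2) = j^2 + 2*j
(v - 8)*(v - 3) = v^2 - 11*v + 24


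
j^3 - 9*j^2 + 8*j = j*(j - 8)*(j - 1)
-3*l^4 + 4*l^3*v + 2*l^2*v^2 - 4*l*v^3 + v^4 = (-3*l + v)*(-l + v)^2*(l + v)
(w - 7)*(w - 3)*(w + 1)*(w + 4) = w^4 - 5*w^3 - 25*w^2 + 65*w + 84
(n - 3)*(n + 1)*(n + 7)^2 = n^4 + 12*n^3 + 18*n^2 - 140*n - 147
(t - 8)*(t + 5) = t^2 - 3*t - 40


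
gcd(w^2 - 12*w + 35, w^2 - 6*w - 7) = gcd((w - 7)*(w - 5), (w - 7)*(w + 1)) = w - 7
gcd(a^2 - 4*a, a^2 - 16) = a - 4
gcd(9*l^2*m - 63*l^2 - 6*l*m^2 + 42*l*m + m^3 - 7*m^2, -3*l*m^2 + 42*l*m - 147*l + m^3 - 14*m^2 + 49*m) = 3*l*m - 21*l - m^2 + 7*m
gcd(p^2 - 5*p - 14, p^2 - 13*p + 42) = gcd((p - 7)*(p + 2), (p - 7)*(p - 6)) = p - 7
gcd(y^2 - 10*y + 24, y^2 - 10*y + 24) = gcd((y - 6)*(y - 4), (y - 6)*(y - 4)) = y^2 - 10*y + 24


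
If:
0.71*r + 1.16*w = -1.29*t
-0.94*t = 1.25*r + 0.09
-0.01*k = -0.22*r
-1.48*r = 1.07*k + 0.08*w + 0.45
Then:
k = -0.40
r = -0.02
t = -0.07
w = 0.09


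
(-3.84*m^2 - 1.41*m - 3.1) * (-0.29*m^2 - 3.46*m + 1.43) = 1.1136*m^4 + 13.6953*m^3 + 0.2864*m^2 + 8.7097*m - 4.433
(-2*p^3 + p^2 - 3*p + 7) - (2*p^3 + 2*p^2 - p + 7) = -4*p^3 - p^2 - 2*p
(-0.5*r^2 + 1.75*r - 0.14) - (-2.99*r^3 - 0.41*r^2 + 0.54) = 2.99*r^3 - 0.09*r^2 + 1.75*r - 0.68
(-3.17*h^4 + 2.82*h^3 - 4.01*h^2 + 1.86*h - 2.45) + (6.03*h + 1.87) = -3.17*h^4 + 2.82*h^3 - 4.01*h^2 + 7.89*h - 0.58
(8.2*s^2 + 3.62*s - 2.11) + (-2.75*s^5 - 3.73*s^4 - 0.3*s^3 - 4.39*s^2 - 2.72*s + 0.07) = -2.75*s^5 - 3.73*s^4 - 0.3*s^3 + 3.81*s^2 + 0.9*s - 2.04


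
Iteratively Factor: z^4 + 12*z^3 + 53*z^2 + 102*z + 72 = (z + 4)*(z^3 + 8*z^2 + 21*z + 18) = (z + 3)*(z + 4)*(z^2 + 5*z + 6) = (z + 3)^2*(z + 4)*(z + 2)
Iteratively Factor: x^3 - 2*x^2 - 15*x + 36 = (x - 3)*(x^2 + x - 12) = (x - 3)*(x + 4)*(x - 3)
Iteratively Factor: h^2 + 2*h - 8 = (h + 4)*(h - 2)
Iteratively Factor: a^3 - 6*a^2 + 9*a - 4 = (a - 4)*(a^2 - 2*a + 1) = (a - 4)*(a - 1)*(a - 1)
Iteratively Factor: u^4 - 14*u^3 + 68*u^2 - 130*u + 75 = (u - 5)*(u^3 - 9*u^2 + 23*u - 15) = (u - 5)*(u - 1)*(u^2 - 8*u + 15) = (u - 5)^2*(u - 1)*(u - 3)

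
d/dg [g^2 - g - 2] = 2*g - 1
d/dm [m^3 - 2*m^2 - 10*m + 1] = 3*m^2 - 4*m - 10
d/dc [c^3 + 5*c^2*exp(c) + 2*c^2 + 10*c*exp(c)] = 5*c^2*exp(c) + 3*c^2 + 20*c*exp(c) + 4*c + 10*exp(c)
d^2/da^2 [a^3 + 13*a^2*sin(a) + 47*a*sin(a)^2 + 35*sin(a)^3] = -13*a^2*sin(a) + 52*a*cos(a) + 94*a*cos(2*a) + 6*a - sin(a)/4 + 94*sin(2*a) + 315*sin(3*a)/4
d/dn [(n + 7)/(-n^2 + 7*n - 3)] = (-n^2 + 7*n + (n + 7)*(2*n - 7) - 3)/(n^2 - 7*n + 3)^2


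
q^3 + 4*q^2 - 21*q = q*(q - 3)*(q + 7)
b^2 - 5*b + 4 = (b - 4)*(b - 1)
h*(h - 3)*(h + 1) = h^3 - 2*h^2 - 3*h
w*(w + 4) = w^2 + 4*w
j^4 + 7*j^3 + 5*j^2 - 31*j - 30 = (j - 2)*(j + 1)*(j + 3)*(j + 5)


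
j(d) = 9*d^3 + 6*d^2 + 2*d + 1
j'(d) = 27*d^2 + 12*d + 2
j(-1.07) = -5.30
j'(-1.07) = 20.07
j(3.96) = 661.90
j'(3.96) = 472.92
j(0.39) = 3.23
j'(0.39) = 10.79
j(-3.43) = -298.45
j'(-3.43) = 278.49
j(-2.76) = -148.04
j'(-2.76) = 174.56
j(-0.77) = -1.09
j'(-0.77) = 8.77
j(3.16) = 351.22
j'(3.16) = 309.53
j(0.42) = 3.57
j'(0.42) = 11.80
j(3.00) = 304.00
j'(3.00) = 281.00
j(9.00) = 7066.00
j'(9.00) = 2297.00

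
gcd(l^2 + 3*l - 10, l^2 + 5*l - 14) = l - 2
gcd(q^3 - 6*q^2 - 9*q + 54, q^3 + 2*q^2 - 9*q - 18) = q^2 - 9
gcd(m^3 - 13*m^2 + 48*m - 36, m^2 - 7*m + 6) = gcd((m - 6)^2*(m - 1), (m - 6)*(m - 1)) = m^2 - 7*m + 6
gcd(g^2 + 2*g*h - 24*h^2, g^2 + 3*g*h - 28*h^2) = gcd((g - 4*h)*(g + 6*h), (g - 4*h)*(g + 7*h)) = g - 4*h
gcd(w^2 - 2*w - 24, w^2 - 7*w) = 1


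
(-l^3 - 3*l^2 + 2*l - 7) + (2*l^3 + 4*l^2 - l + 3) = l^3 + l^2 + l - 4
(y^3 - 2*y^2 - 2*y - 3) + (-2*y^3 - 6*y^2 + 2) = -y^3 - 8*y^2 - 2*y - 1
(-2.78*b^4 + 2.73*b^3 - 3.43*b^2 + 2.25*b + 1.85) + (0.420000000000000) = -2.78*b^4 + 2.73*b^3 - 3.43*b^2 + 2.25*b + 2.27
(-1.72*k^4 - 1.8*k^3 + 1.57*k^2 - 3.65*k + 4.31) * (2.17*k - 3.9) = -3.7324*k^5 + 2.802*k^4 + 10.4269*k^3 - 14.0435*k^2 + 23.5877*k - 16.809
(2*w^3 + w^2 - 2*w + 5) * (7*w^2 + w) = 14*w^5 + 9*w^4 - 13*w^3 + 33*w^2 + 5*w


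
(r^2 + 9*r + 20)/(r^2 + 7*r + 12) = (r + 5)/(r + 3)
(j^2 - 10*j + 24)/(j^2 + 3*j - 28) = (j - 6)/(j + 7)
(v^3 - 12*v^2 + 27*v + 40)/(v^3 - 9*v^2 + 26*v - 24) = (v^3 - 12*v^2 + 27*v + 40)/(v^3 - 9*v^2 + 26*v - 24)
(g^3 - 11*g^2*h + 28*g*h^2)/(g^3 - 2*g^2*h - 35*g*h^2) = (g - 4*h)/(g + 5*h)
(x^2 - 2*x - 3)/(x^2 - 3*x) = (x + 1)/x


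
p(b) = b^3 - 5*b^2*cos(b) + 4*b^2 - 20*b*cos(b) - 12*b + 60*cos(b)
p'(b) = 5*b^2*sin(b) + 3*b^2 + 20*b*sin(b) - 10*b*cos(b) + 8*b - 60*sin(b) - 20*cos(b) - 12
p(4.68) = 138.59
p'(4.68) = -49.73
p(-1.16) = 48.28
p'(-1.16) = 49.51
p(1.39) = -2.21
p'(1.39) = -23.35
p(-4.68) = 39.84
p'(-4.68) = -28.67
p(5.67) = 67.71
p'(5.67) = -56.15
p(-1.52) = 27.97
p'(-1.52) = 61.27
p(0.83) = 20.33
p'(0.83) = -51.88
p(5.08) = 112.04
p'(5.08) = -78.62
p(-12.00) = -1362.42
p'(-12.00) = 633.75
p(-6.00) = 0.00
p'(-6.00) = 86.41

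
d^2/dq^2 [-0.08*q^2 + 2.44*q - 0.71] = -0.160000000000000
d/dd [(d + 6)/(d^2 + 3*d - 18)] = -1/(d^2 - 6*d + 9)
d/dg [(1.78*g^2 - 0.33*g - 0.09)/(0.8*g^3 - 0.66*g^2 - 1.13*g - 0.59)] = (-1.424*g^4 + 0.528*g^3 - 2.0132*g^2 - 2.2192*g + 0.093)/(0.64*g^6 - 1.056*g^5 - 1.3724*g^4 + 0.5476*g^3 + 2.0557*g^2 + 1.3334*g + 0.3481)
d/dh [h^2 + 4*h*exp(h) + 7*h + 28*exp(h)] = 4*h*exp(h) + 2*h + 32*exp(h) + 7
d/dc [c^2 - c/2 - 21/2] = 2*c - 1/2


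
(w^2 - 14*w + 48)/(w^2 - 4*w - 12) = (w - 8)/(w + 2)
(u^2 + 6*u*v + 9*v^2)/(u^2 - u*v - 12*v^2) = (u + 3*v)/(u - 4*v)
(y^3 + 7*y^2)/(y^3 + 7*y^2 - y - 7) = y^2/(y^2 - 1)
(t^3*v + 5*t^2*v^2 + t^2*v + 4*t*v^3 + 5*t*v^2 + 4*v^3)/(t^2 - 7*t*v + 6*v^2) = v*(t^3 + 5*t^2*v + t^2 + 4*t*v^2 + 5*t*v + 4*v^2)/(t^2 - 7*t*v + 6*v^2)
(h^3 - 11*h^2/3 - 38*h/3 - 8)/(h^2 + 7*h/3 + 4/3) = h - 6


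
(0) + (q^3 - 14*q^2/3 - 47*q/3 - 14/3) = q^3 - 14*q^2/3 - 47*q/3 - 14/3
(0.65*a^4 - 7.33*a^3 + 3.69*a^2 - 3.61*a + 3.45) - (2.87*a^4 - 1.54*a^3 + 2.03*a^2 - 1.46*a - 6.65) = -2.22*a^4 - 5.79*a^3 + 1.66*a^2 - 2.15*a + 10.1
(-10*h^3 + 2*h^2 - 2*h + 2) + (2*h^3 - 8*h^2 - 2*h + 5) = -8*h^3 - 6*h^2 - 4*h + 7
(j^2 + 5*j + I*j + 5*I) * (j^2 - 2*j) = j^4 + 3*j^3 + I*j^3 - 10*j^2 + 3*I*j^2 - 10*I*j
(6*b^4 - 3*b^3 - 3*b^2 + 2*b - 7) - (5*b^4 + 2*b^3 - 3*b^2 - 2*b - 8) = b^4 - 5*b^3 + 4*b + 1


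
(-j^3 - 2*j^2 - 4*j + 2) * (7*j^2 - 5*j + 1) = -7*j^5 - 9*j^4 - 19*j^3 + 32*j^2 - 14*j + 2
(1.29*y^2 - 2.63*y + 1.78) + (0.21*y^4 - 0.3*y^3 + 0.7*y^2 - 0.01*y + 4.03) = 0.21*y^4 - 0.3*y^3 + 1.99*y^2 - 2.64*y + 5.81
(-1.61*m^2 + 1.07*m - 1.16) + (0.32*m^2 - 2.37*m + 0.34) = -1.29*m^2 - 1.3*m - 0.82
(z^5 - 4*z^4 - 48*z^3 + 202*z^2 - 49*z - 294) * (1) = z^5 - 4*z^4 - 48*z^3 + 202*z^2 - 49*z - 294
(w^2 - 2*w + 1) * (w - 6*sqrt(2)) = w^3 - 6*sqrt(2)*w^2 - 2*w^2 + w + 12*sqrt(2)*w - 6*sqrt(2)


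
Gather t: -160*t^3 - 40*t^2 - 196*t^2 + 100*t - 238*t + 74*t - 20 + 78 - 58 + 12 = -160*t^3 - 236*t^2 - 64*t + 12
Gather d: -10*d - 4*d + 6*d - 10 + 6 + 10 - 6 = -8*d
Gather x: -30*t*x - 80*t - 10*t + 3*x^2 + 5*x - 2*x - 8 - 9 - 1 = -90*t + 3*x^2 + x*(3 - 30*t) - 18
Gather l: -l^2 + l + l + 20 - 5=-l^2 + 2*l + 15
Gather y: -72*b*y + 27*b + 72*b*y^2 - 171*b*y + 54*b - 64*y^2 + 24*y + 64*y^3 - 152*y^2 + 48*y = 81*b + 64*y^3 + y^2*(72*b - 216) + y*(72 - 243*b)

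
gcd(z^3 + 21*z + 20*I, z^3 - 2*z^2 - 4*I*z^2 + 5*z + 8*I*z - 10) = z^2 - 4*I*z + 5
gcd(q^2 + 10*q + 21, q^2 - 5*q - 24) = q + 3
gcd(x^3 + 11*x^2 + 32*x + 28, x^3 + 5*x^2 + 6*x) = x + 2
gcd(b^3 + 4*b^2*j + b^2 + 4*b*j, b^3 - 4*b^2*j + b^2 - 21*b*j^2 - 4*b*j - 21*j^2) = b + 1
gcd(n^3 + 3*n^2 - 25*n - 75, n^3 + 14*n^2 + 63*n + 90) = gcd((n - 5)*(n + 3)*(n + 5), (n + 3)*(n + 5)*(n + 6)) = n^2 + 8*n + 15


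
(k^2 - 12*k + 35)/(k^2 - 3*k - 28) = (k - 5)/(k + 4)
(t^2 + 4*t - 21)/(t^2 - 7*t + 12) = (t + 7)/(t - 4)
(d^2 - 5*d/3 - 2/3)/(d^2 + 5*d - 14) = (d + 1/3)/(d + 7)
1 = 1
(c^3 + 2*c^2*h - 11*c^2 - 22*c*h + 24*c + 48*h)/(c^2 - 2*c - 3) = (c^2 + 2*c*h - 8*c - 16*h)/(c + 1)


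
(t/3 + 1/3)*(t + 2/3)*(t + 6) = t^3/3 + 23*t^2/9 + 32*t/9 + 4/3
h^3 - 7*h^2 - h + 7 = (h - 7)*(h - 1)*(h + 1)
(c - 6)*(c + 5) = c^2 - c - 30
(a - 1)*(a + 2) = a^2 + a - 2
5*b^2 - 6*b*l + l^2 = (-5*b + l)*(-b + l)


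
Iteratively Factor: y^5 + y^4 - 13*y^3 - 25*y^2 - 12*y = (y + 3)*(y^4 - 2*y^3 - 7*y^2 - 4*y) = (y + 1)*(y + 3)*(y^3 - 3*y^2 - 4*y) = y*(y + 1)*(y + 3)*(y^2 - 3*y - 4) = y*(y + 1)^2*(y + 3)*(y - 4)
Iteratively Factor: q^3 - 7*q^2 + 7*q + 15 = (q - 5)*(q^2 - 2*q - 3) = (q - 5)*(q - 3)*(q + 1)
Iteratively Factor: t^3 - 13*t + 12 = (t - 3)*(t^2 + 3*t - 4) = (t - 3)*(t - 1)*(t + 4)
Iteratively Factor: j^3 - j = (j + 1)*(j^2 - j) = (j - 1)*(j + 1)*(j)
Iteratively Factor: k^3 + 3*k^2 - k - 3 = (k + 3)*(k^2 - 1) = (k + 1)*(k + 3)*(k - 1)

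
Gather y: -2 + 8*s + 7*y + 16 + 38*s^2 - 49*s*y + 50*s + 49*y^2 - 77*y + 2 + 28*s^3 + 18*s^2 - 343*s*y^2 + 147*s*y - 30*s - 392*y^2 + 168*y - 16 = 28*s^3 + 56*s^2 + 28*s + y^2*(-343*s - 343) + y*(98*s + 98)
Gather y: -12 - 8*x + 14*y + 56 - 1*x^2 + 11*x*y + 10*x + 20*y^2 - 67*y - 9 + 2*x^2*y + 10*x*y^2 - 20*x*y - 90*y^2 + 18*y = -x^2 + 2*x + y^2*(10*x - 70) + y*(2*x^2 - 9*x - 35) + 35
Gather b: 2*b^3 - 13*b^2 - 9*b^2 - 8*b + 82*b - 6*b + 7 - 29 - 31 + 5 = 2*b^3 - 22*b^2 + 68*b - 48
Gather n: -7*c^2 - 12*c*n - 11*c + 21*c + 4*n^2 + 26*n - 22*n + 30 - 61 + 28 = -7*c^2 + 10*c + 4*n^2 + n*(4 - 12*c) - 3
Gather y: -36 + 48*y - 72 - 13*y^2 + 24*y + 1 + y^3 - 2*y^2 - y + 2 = y^3 - 15*y^2 + 71*y - 105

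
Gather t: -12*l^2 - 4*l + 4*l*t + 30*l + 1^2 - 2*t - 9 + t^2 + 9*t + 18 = -12*l^2 + 26*l + t^2 + t*(4*l + 7) + 10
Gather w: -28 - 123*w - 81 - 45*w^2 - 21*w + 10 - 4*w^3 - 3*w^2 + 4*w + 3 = -4*w^3 - 48*w^2 - 140*w - 96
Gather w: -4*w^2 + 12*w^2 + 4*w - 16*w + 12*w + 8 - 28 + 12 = 8*w^2 - 8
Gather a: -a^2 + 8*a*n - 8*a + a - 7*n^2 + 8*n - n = -a^2 + a*(8*n - 7) - 7*n^2 + 7*n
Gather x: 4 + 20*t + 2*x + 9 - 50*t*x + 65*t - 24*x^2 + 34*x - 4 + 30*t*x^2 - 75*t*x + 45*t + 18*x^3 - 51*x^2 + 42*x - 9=130*t + 18*x^3 + x^2*(30*t - 75) + x*(78 - 125*t)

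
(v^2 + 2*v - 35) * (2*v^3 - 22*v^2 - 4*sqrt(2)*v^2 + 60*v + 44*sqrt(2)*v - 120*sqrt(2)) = 2*v^5 - 18*v^4 - 4*sqrt(2)*v^4 - 54*v^3 + 36*sqrt(2)*v^3 + 108*sqrt(2)*v^2 + 890*v^2 - 1780*sqrt(2)*v - 2100*v + 4200*sqrt(2)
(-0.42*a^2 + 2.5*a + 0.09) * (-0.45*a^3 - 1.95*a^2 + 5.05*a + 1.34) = 0.189*a^5 - 0.306*a^4 - 7.0365*a^3 + 11.8867*a^2 + 3.8045*a + 0.1206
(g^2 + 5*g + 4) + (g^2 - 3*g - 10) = 2*g^2 + 2*g - 6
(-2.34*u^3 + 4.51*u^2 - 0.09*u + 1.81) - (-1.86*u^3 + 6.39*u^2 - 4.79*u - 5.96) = -0.48*u^3 - 1.88*u^2 + 4.7*u + 7.77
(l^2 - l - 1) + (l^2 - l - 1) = 2*l^2 - 2*l - 2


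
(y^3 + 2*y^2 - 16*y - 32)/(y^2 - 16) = y + 2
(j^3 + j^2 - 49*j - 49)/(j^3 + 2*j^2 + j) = (j^2 - 49)/(j*(j + 1))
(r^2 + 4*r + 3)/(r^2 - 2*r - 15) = (r + 1)/(r - 5)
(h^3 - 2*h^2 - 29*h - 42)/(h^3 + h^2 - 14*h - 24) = (h - 7)/(h - 4)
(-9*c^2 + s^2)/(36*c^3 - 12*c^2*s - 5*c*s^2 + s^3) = (-3*c + s)/(12*c^2 - 8*c*s + s^2)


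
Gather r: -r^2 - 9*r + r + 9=-r^2 - 8*r + 9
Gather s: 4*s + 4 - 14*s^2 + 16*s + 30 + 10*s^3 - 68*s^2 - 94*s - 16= 10*s^3 - 82*s^2 - 74*s + 18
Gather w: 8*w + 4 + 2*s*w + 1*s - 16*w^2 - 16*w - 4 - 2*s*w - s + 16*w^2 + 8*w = 0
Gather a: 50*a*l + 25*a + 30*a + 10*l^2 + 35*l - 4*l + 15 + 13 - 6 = a*(50*l + 55) + 10*l^2 + 31*l + 22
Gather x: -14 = -14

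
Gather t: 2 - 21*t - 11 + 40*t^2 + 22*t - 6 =40*t^2 + t - 15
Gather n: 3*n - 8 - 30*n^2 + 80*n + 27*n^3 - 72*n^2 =27*n^3 - 102*n^2 + 83*n - 8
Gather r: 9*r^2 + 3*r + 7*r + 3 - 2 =9*r^2 + 10*r + 1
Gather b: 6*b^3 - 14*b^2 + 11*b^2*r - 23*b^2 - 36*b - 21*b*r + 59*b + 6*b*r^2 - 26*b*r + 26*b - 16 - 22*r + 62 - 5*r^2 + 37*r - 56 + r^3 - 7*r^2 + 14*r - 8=6*b^3 + b^2*(11*r - 37) + b*(6*r^2 - 47*r + 49) + r^3 - 12*r^2 + 29*r - 18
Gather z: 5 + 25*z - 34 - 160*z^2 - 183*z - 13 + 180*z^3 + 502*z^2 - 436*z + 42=180*z^3 + 342*z^2 - 594*z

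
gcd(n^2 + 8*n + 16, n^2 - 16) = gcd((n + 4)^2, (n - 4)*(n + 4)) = n + 4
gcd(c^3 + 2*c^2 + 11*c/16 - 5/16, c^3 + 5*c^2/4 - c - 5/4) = c^2 + 9*c/4 + 5/4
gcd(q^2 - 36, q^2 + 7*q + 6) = q + 6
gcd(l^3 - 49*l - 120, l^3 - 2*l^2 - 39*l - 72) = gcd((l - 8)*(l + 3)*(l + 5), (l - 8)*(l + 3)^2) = l^2 - 5*l - 24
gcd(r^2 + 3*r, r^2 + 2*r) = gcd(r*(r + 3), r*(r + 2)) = r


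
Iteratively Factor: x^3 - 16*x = (x + 4)*(x^2 - 4*x) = (x - 4)*(x + 4)*(x)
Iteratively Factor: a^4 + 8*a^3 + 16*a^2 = (a)*(a^3 + 8*a^2 + 16*a) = a^2*(a^2 + 8*a + 16) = a^2*(a + 4)*(a + 4)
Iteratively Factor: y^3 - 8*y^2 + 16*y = (y - 4)*(y^2 - 4*y) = (y - 4)^2*(y)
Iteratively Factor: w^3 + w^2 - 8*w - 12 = (w - 3)*(w^2 + 4*w + 4) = (w - 3)*(w + 2)*(w + 2)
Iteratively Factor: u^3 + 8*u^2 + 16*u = (u + 4)*(u^2 + 4*u) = u*(u + 4)*(u + 4)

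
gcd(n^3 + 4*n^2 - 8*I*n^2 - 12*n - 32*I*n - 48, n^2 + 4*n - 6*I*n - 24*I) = n^2 + n*(4 - 6*I) - 24*I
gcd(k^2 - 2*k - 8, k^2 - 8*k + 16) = k - 4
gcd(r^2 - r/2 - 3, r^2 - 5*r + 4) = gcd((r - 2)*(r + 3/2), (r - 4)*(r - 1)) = 1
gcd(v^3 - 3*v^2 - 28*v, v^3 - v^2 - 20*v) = v^2 + 4*v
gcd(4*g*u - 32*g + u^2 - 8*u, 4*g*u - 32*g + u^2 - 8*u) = 4*g*u - 32*g + u^2 - 8*u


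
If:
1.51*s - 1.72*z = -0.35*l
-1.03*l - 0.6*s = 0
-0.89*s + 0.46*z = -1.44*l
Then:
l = 0.00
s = 0.00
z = 0.00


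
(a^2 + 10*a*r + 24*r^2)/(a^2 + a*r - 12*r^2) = (-a - 6*r)/(-a + 3*r)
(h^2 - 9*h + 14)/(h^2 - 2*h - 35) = (h - 2)/(h + 5)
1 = 1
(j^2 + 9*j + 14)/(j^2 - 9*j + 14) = (j^2 + 9*j + 14)/(j^2 - 9*j + 14)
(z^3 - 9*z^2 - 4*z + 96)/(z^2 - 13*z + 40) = (z^2 - z - 12)/(z - 5)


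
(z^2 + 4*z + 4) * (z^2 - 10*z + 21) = z^4 - 6*z^3 - 15*z^2 + 44*z + 84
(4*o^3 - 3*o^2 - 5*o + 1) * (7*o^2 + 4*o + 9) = 28*o^5 - 5*o^4 - 11*o^3 - 40*o^2 - 41*o + 9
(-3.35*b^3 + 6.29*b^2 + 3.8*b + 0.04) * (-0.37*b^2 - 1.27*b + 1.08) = 1.2395*b^5 + 1.9272*b^4 - 13.0123*b^3 + 1.9524*b^2 + 4.0532*b + 0.0432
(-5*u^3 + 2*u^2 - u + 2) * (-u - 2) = 5*u^4 + 8*u^3 - 3*u^2 - 4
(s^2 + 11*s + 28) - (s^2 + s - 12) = 10*s + 40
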